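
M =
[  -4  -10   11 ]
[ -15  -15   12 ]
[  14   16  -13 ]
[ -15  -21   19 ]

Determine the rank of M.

Row reduce to echelon form.
R2 ← R2 − (15/4)·R1: [0, 45/2, -117/4]
R3 ← R3 + (7/2)·R1: [0, -19, 51/2]
R4 ← R4 − (15/4)·R1: [0, 33/2, -89/4]
R3 ← R3 + (38/45)·R2: [0, 0, 4/5]
R4 ← R4 − (11/15)·R2: [0, 0, -4/5]
R4 ← R4 + R3: [0, 0, 0]
Echelon form has 3 nonzero rows, so rank(M) = 3.

3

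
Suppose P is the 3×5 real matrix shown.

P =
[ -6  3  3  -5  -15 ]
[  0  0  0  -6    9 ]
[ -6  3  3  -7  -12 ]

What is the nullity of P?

3

Row reduce to echelon form.
R3 ← R3 − R1: [0, 0, 0, -2, 3]
R3 ← R3 − (1/3)·R2: [0, 0, 0, 0, 0]
2 nonzero rows, so rank(P) = 2.
P has 5 columns; by rank–nullity, nullity = 5 − 2 = 3.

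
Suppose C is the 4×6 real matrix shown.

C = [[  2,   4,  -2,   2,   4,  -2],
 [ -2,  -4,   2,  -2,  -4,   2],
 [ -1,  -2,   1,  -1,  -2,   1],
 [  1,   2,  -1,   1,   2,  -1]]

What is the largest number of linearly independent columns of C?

1

Row reduce to echelon form.
R2 ← R2 + R1: [0, 0, 0, 0, 0, 0]
R3 ← R3 + (1/2)·R1: [0, 0, 0, 0, 0, 0]
R4 ← R4 − (1/2)·R1: [0, 0, 0, 0, 0, 0]
Echelon form has 1 nonzero row, so rank(C) = 1.
The rank gives the maximum number of linearly independent columns: 1.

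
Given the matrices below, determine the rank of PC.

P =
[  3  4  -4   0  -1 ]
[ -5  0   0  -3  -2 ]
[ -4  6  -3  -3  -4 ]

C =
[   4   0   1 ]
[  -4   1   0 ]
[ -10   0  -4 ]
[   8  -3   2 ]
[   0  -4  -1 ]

3

First compute PC:
[[ 36,   8,  20],
 [-44,  17,  -9],
 [-34,  31,   6]]
Now row reduce the product.
R2 ← R2 + (11/9)·R1: [0, 241/9, 139/9]
R3 ← R3 + (17/18)·R1: [0, 347/9, 224/9]
R3 ← R3 − (347/241)·R2: [0, 0, 639/241]
3 nonzero rows, so rank(PC) = 3.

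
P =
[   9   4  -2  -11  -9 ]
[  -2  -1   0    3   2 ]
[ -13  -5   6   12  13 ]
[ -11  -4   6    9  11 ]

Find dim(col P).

Row reduce to echelon form.
R2 ← R2 + (2/9)·R1: [0, -1/9, -4/9, 5/9, 0]
R3 ← R3 + (13/9)·R1: [0, 7/9, 28/9, -35/9, 0]
R4 ← R4 + (11/9)·R1: [0, 8/9, 32/9, -40/9, 0]
R3 ← R3 + (7)·R2: [0, 0, 0, 0, 0]
R4 ← R4 + (8)·R2: [0, 0, 0, 0, 0]
Echelon form has 2 nonzero rows, so rank(P) = 2.
The column space has dimension equal to the rank: 2.

2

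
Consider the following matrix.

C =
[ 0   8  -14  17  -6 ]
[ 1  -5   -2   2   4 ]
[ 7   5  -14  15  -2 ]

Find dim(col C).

Row reduce to echelon form.
Swap R1 ↔ R2
R3 ← R3 − (7)·R1: [0, 40, 0, 1, -30]
R3 ← R3 − (5)·R2: [0, 0, 70, -84, 0]
Echelon form has 3 nonzero rows, so rank(C) = 3.
The column space has dimension equal to the rank: 3.

3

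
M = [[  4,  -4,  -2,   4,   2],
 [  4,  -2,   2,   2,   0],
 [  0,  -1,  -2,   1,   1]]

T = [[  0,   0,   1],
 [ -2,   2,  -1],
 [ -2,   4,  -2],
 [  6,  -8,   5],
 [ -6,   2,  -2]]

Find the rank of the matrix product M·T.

2

First compute MT:
[[ 24, -44,  28],
 [ 12, -12,  12],
 [  6, -16,   8]]
Now row reduce the product.
R2 ← R2 − (1/2)·R1: [0, 10, -2]
R3 ← R3 − (1/4)·R1: [0, -5, 1]
R3 ← R3 + (1/2)·R2: [0, 0, 0]
2 nonzero rows, so rank(MT) = 2.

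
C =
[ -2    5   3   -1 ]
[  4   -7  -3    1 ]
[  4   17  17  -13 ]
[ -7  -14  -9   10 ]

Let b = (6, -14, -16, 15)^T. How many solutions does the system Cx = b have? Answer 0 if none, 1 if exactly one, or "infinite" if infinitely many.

1

Row reduce the augmented matrix [C | b].
R2 ← R2 + (2)·R1: [0, 3, 3, -1, -2]
R3 ← R3 + (2)·R1: [0, 27, 23, -15, -4]
R4 ← R4 − (7/2)·R1: [0, -63/2, -39/2, 27/2, -6]
R3 ← R3 − (9)·R2: [0, 0, -4, -6, 14]
R4 ← R4 + (21/2)·R2: [0, 0, 12, 3, -27]
R4 ← R4 + (3)·R3: [0, 0, 0, -15, 15]
The echelon form has 4 nonzero rows, and every pivot lies in the first 4 columns, so rank(C) = rank([C|b]) = 4.
The system is consistent.
rank = 4 = number of unknowns, so the solution is unique.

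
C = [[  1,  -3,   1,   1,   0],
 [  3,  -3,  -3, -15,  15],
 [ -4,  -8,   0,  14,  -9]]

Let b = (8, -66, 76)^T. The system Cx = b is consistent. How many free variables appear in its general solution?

2

Row reduce the augmented matrix [C | b].
R2 ← R2 − (3)·R1: [0, 6, -6, -18, 15, -90]
R3 ← R3 + (4)·R1: [0, -20, 4, 18, -9, 108]
R3 ← R3 + (10/3)·R2: [0, 0, -16, -42, 41, -192]
The echelon form has 3 nonzero rows, and every pivot lies in the first 5 columns, so rank(C) = rank([C|b]) = 3.
The system is consistent.
Free variables = (unknowns) − (rank) = 5 − 3 = 2.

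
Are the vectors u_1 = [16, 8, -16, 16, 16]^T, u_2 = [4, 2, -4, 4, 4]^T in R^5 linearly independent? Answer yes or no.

Form the matrix with these vectors as rows and row reduce.
R2 ← R2 − (1/4)·R1: [0, 0, 0, 0, 0]
1 nonzero row, so the 2 vectors span a space of dimension 1.
Since 1 < 2, the vectors are linearly dependent.

no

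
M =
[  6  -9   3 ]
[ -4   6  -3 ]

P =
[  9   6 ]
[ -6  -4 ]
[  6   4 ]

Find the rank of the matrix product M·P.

First compute MP:
[[126,  84],
 [-90, -60]]
Now row reduce the product.
R2 ← R2 + (5/7)·R1: [0, 0]
1 nonzero row, so rank(MP) = 1.

1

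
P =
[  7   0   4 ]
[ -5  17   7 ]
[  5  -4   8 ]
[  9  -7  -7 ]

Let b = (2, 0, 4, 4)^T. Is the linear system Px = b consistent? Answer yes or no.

Row reduce the augmented matrix [P | b].
R2 ← R2 + (5/7)·R1: [0, 17, 69/7, 10/7]
R3 ← R3 − (5/7)·R1: [0, -4, 36/7, 18/7]
R4 ← R4 − (9/7)·R1: [0, -7, -85/7, 10/7]
R3 ← R3 + (4/17)·R2: [0, 0, 888/119, 346/119]
R4 ← R4 + (7/17)·R2: [0, 0, -962/119, 240/119]
R4 ← R4 + (13/12)·R3: [0, 0, 0, 31/6]
The echelon form has 4 nonzero rows; the last pivot sits in the augmented column, so rank(P) = 3 but rank([P|b]) = 4.
Since the ranks differ, the system is inconsistent.

no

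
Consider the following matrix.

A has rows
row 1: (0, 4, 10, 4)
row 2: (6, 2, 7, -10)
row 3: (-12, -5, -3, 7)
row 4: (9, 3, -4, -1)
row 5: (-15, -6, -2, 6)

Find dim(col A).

4

Row reduce to echelon form.
Swap R1 ↔ R2
R3 ← R3 + (2)·R1: [0, -1, 11, -13]
R4 ← R4 − (3/2)·R1: [0, 0, -29/2, 14]
R5 ← R5 + (5/2)·R1: [0, -1, 31/2, -19]
R3 ← R3 + (1/4)·R2: [0, 0, 27/2, -12]
R5 ← R5 + (1/4)·R2: [0, 0, 18, -18]
R4 ← R4 + (29/27)·R3: [0, 0, 0, 10/9]
R5 ← R5 − (4/3)·R3: [0, 0, 0, -2]
R5 ← R5 + (9/5)·R4: [0, 0, 0, 0]
Echelon form has 4 nonzero rows, so rank(A) = 4.
The column space has dimension equal to the rank: 4.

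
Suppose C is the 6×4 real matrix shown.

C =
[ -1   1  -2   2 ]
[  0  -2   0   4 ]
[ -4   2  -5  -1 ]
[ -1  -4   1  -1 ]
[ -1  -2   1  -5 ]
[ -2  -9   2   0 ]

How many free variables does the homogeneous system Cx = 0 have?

1

Row reduce to echelon form.
R3 ← R3 − (4)·R1: [0, -2, 3, -9]
R4 ← R4 − R1: [0, -5, 3, -3]
R5 ← R5 − R1: [0, -3, 3, -7]
R6 ← R6 − (2)·R1: [0, -11, 6, -4]
R3 ← R3 − R2: [0, 0, 3, -13]
R4 ← R4 − (5/2)·R2: [0, 0, 3, -13]
R5 ← R5 − (3/2)·R2: [0, 0, 3, -13]
R6 ← R6 − (11/2)·R2: [0, 0, 6, -26]
R4 ← R4 − R3: [0, 0, 0, 0]
R5 ← R5 − R3: [0, 0, 0, 0]
R6 ← R6 − (2)·R3: [0, 0, 0, 0]
3 nonzero rows, so rank(C) = 3.
C has 4 columns; by rank–nullity, nullity = 4 − 3 = 1.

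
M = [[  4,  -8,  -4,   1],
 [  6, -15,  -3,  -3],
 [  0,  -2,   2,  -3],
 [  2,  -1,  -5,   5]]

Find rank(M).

Row reduce to echelon form.
R2 ← R2 − (3/2)·R1: [0, -3, 3, -9/2]
R4 ← R4 − (1/2)·R1: [0, 3, -3, 9/2]
R3 ← R3 − (2/3)·R2: [0, 0, 0, 0]
R4 ← R4 + R2: [0, 0, 0, 0]
Echelon form has 2 nonzero rows, so rank(M) = 2.

2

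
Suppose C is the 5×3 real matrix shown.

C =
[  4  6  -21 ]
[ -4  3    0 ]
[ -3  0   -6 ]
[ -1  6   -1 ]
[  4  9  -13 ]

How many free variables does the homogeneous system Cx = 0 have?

Row reduce to echelon form.
R2 ← R2 + R1: [0, 9, -21]
R3 ← R3 + (3/4)·R1: [0, 9/2, -87/4]
R4 ← R4 + (1/4)·R1: [0, 15/2, -25/4]
R5 ← R5 − R1: [0, 3, 8]
R3 ← R3 − (1/2)·R2: [0, 0, -45/4]
R4 ← R4 − (5/6)·R2: [0, 0, 45/4]
R5 ← R5 − (1/3)·R2: [0, 0, 15]
R4 ← R4 + R3: [0, 0, 0]
R5 ← R5 + (4/3)·R3: [0, 0, 0]
3 nonzero rows, so rank(C) = 3.
C has 3 columns; by rank–nullity, nullity = 3 − 3 = 0.

0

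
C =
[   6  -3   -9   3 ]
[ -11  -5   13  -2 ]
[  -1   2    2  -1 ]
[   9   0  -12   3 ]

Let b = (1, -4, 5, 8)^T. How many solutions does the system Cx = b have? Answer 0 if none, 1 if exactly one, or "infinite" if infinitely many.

Row reduce the augmented matrix [C | b].
R2 ← R2 + (11/6)·R1: [0, -21/2, -7/2, 7/2, -13/6]
R3 ← R3 + (1/6)·R1: [0, 3/2, 1/2, -1/2, 31/6]
R4 ← R4 − (3/2)·R1: [0, 9/2, 3/2, -3/2, 13/2]
R3 ← R3 + (1/7)·R2: [0, 0, 0, 0, 34/7]
R4 ← R4 + (3/7)·R2: [0, 0, 0, 0, 39/7]
R4 ← R4 − (39/34)·R3: [0, 0, 0, 0, 0]
The echelon form has 3 nonzero rows; the last pivot sits in the augmented column, so rank(C) = 2 but rank([C|b]) = 3.
Since the ranks differ, the system is inconsistent.
It has no solutions.

0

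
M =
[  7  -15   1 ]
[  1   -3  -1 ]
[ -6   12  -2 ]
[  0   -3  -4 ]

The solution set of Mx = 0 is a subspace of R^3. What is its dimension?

1

Row reduce to echelon form.
R2 ← R2 − (1/7)·R1: [0, -6/7, -8/7]
R3 ← R3 + (6/7)·R1: [0, -6/7, -8/7]
R3 ← R3 − R2: [0, 0, 0]
R4 ← R4 − (7/2)·R2: [0, 0, 0]
2 nonzero rows, so rank(M) = 2.
M has 3 columns; by rank–nullity, nullity = 3 − 2 = 1.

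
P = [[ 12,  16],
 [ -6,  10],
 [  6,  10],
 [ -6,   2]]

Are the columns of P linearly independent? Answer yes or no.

Row reduce P to echelon form.
R2 ← R2 + (1/2)·R1: [0, 18]
R3 ← R3 − (1/2)·R1: [0, 2]
R4 ← R4 + (1/2)·R1: [0, 10]
R3 ← R3 − (1/9)·R2: [0, 0]
R4 ← R4 − (5/9)·R2: [0, 0]
2 pivots among 2 columns.
Every column is a pivot column, so the columns are linearly independent.

yes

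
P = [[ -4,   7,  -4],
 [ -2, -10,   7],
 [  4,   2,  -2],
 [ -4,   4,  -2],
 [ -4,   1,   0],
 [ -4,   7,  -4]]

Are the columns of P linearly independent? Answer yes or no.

no

Row reduce P to echelon form.
R2 ← R2 − (1/2)·R1: [0, -27/2, 9]
R3 ← R3 + R1: [0, 9, -6]
R4 ← R4 − R1: [0, -3, 2]
R5 ← R5 − R1: [0, -6, 4]
R6 ← R6 − R1: [0, 0, 0]
R3 ← R3 + (2/3)·R2: [0, 0, 0]
R4 ← R4 − (2/9)·R2: [0, 0, 0]
R5 ← R5 − (4/9)·R2: [0, 0, 0]
2 pivots among 3 columns.
Only 2 < 3 pivot columns, so the columns are linearly dependent.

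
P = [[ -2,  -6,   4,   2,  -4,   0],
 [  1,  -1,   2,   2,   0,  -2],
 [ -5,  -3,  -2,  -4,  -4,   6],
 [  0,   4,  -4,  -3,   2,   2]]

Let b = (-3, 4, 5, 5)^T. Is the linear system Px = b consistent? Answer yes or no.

Row reduce the augmented matrix [P | b].
R2 ← R2 + (1/2)·R1: [0, -4, 4, 3, -2, -2, 5/2]
R3 ← R3 − (5/2)·R1: [0, 12, -12, -9, 6, 6, 25/2]
R3 ← R3 + (3)·R2: [0, 0, 0, 0, 0, 0, 20]
R4 ← R4 + R2: [0, 0, 0, 0, 0, 0, 15/2]
R4 ← R4 − (3/8)·R3: [0, 0, 0, 0, 0, 0, 0]
The echelon form has 3 nonzero rows; the last pivot sits in the augmented column, so rank(P) = 2 but rank([P|b]) = 3.
Since the ranks differ, the system is inconsistent.

no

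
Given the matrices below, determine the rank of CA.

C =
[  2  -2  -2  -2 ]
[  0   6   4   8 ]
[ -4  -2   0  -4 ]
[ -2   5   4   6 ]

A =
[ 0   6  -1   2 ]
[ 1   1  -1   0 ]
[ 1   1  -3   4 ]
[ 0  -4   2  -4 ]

2

First compute CA:
[[ -4,  16,   2,   4],
 [ 10, -22,  -2, -16],
 [ -2, -10,  -2,   8],
 [  9, -27,  -3, -12]]
Now row reduce the product.
R2 ← R2 + (5/2)·R1: [0, 18, 3, -6]
R3 ← R3 − (1/2)·R1: [0, -18, -3, 6]
R4 ← R4 + (9/4)·R1: [0, 9, 3/2, -3]
R3 ← R3 + R2: [0, 0, 0, 0]
R4 ← R4 − (1/2)·R2: [0, 0, 0, 0]
2 nonzero rows, so rank(CA) = 2.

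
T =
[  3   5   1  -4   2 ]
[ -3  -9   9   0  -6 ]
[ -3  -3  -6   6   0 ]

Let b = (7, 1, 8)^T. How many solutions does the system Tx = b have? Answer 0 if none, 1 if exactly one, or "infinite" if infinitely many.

Row reduce the augmented matrix [T | b].
R2 ← R2 + R1: [0, -4, 10, -4, -4, 8]
R3 ← R3 + R1: [0, 2, -5, 2, 2, 15]
R3 ← R3 + (1/2)·R2: [0, 0, 0, 0, 0, 19]
The echelon form has 3 nonzero rows; the last pivot sits in the augmented column, so rank(T) = 2 but rank([T|b]) = 3.
Since the ranks differ, the system is inconsistent.
It has no solutions.

0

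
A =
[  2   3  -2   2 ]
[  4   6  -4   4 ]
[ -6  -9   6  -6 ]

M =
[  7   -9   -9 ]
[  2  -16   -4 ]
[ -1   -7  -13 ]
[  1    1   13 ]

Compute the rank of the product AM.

1

First compute AM:
[[ 24, -50,  22],
 [ 48, -100,  44],
 [-72, 150, -66]]
Now row reduce the product.
R2 ← R2 − (2)·R1: [0, 0, 0]
R3 ← R3 + (3)·R1: [0, 0, 0]
1 nonzero row, so rank(AM) = 1.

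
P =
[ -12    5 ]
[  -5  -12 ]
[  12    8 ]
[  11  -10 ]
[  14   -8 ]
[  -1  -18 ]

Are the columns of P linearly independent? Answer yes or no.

yes

Row reduce P to echelon form.
R2 ← R2 − (5/12)·R1: [0, -169/12]
R3 ← R3 + R1: [0, 13]
R4 ← R4 + (11/12)·R1: [0, -65/12]
R5 ← R5 + (7/6)·R1: [0, -13/6]
R6 ← R6 − (1/12)·R1: [0, -221/12]
R3 ← R3 + (12/13)·R2: [0, 0]
R4 ← R4 − (5/13)·R2: [0, 0]
R5 ← R5 − (2/13)·R2: [0, 0]
R6 ← R6 − (17/13)·R2: [0, 0]
2 pivots among 2 columns.
Every column is a pivot column, so the columns are linearly independent.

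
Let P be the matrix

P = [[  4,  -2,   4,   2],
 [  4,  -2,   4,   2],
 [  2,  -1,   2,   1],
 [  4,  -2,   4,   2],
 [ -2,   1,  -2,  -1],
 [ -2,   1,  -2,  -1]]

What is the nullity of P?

3

Row reduce to echelon form.
R2 ← R2 − R1: [0, 0, 0, 0]
R3 ← R3 − (1/2)·R1: [0, 0, 0, 0]
R4 ← R4 − R1: [0, 0, 0, 0]
R5 ← R5 + (1/2)·R1: [0, 0, 0, 0]
R6 ← R6 + (1/2)·R1: [0, 0, 0, 0]
1 nonzero row, so rank(P) = 1.
P has 4 columns; by rank–nullity, nullity = 4 − 1 = 3.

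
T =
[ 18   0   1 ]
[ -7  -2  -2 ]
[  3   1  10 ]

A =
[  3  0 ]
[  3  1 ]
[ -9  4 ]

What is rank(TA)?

2

First compute TA:
[[ 45,   4],
 [ -9, -10],
 [-78,  41]]
Now row reduce the product.
R2 ← R2 + (1/5)·R1: [0, -46/5]
R3 ← R3 + (26/15)·R1: [0, 719/15]
R3 ← R3 + (719/138)·R2: [0, 0]
2 nonzero rows, so rank(TA) = 2.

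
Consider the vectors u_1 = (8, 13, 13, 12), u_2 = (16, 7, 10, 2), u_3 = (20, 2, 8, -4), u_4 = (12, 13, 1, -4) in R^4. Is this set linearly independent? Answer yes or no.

no

Form the matrix with these vectors as rows and row reduce.
R2 ← R2 − (2)·R1: [0, -19, -16, -22]
R3 ← R3 − (5/2)·R1: [0, -61/2, -49/2, -34]
R4 ← R4 − (3/2)·R1: [0, -13/2, -37/2, -22]
R3 ← R3 − (61/38)·R2: [0, 0, 45/38, 25/19]
R4 ← R4 − (13/38)·R2: [0, 0, -495/38, -275/19]
R4 ← R4 + (11)·R3: [0, 0, 0, 0]
3 nonzero rows, so the 4 vectors span a space of dimension 3.
Since 3 < 4, the vectors are linearly dependent.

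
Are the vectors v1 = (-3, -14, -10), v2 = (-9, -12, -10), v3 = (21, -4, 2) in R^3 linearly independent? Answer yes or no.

no

Form the matrix with these vectors as rows and row reduce.
R2 ← R2 − (3)·R1: [0, 30, 20]
R3 ← R3 + (7)·R1: [0, -102, -68]
R3 ← R3 + (17/5)·R2: [0, 0, 0]
2 nonzero rows, so the 3 vectors span a space of dimension 2.
Since 2 < 3, the vectors are linearly dependent.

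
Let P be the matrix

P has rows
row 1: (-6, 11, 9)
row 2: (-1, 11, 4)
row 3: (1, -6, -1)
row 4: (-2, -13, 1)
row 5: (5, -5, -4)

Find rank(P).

Row reduce to echelon form.
R2 ← R2 − (1/6)·R1: [0, 55/6, 5/2]
R3 ← R3 + (1/6)·R1: [0, -25/6, 1/2]
R4 ← R4 − (1/3)·R1: [0, -50/3, -2]
R5 ← R5 + (5/6)·R1: [0, 25/6, 7/2]
R3 ← R3 + (5/11)·R2: [0, 0, 18/11]
R4 ← R4 + (20/11)·R2: [0, 0, 28/11]
R5 ← R5 − (5/11)·R2: [0, 0, 26/11]
R4 ← R4 − (14/9)·R3: [0, 0, 0]
R5 ← R5 − (13/9)·R3: [0, 0, 0]
Echelon form has 3 nonzero rows, so rank(P) = 3.

3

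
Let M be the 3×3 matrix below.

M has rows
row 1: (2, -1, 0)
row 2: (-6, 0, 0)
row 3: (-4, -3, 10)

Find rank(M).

Row reduce to echelon form.
R2 ← R2 + (3)·R1: [0, -3, 0]
R3 ← R3 + (2)·R1: [0, -5, 10]
R3 ← R3 − (5/3)·R2: [0, 0, 10]
Echelon form has 3 nonzero rows, so rank(M) = 3.

3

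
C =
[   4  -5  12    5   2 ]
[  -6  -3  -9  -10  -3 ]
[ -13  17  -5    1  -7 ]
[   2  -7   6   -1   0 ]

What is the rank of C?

4

Row reduce to echelon form.
R2 ← R2 + (3/2)·R1: [0, -21/2, 9, -5/2, 0]
R3 ← R3 + (13/4)·R1: [0, 3/4, 34, 69/4, -1/2]
R4 ← R4 − (1/2)·R1: [0, -9/2, 0, -7/2, -1]
R3 ← R3 + (1/14)·R2: [0, 0, 485/14, 239/14, -1/2]
R4 ← R4 − (3/7)·R2: [0, 0, -27/7, -17/7, -1]
R4 ← R4 + (54/485)·R3: [0, 0, 0, -256/485, -512/485]
Echelon form has 4 nonzero rows, so rank(C) = 4.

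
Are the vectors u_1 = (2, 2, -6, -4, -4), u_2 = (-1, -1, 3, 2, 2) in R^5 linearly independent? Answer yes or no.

no

Form the matrix with these vectors as rows and row reduce.
R2 ← R2 + (1/2)·R1: [0, 0, 0, 0, 0]
1 nonzero row, so the 2 vectors span a space of dimension 1.
Since 1 < 2, the vectors are linearly dependent.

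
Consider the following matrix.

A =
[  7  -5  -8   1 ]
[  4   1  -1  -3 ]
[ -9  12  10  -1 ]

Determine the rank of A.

3

Row reduce to echelon form.
R2 ← R2 − (4/7)·R1: [0, 27/7, 25/7, -25/7]
R3 ← R3 + (9/7)·R1: [0, 39/7, -2/7, 2/7]
R3 ← R3 − (13/9)·R2: [0, 0, -49/9, 49/9]
Echelon form has 3 nonzero rows, so rank(A) = 3.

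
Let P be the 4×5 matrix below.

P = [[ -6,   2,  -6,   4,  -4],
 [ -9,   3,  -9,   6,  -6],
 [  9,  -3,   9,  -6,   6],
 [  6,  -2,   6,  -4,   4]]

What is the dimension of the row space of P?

1

Row reduce to echelon form.
R2 ← R2 − (3/2)·R1: [0, 0, 0, 0, 0]
R3 ← R3 + (3/2)·R1: [0, 0, 0, 0, 0]
R4 ← R4 + R1: [0, 0, 0, 0, 0]
Echelon form has 1 nonzero row, so rank(P) = 1.
The row space has dimension equal to the rank: 1.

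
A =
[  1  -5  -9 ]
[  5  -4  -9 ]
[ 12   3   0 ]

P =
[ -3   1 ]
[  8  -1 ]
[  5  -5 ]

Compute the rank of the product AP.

2

First compute AP:
[[-88,  51],
 [-92,  54],
 [-12,   9]]
Now row reduce the product.
R2 ← R2 − (23/22)·R1: [0, 15/22]
R3 ← R3 − (3/22)·R1: [0, 45/22]
R3 ← R3 − (3)·R2: [0, 0]
2 nonzero rows, so rank(AP) = 2.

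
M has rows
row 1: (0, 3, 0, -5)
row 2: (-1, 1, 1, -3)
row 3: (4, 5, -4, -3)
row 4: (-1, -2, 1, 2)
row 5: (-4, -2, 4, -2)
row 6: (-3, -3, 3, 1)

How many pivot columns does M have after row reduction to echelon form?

2

Row reduce to echelon form.
Swap R1 ↔ R2
R3 ← R3 + (4)·R1: [0, 9, 0, -15]
R4 ← R4 − R1: [0, -3, 0, 5]
R5 ← R5 − (4)·R1: [0, -6, 0, 10]
R6 ← R6 − (3)·R1: [0, -6, 0, 10]
R3 ← R3 − (3)·R2: [0, 0, 0, 0]
R4 ← R4 + R2: [0, 0, 0, 0]
R5 ← R5 + (2)·R2: [0, 0, 0, 0]
R6 ← R6 + (2)·R2: [0, 0, 0, 0]
Echelon form has 2 nonzero rows, so rank(M) = 2.
Each nonzero row contributes one pivot column: 2 pivot columns.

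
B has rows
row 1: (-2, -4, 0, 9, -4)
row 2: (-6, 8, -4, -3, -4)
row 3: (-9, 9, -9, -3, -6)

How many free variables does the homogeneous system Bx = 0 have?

Row reduce to echelon form.
R2 ← R2 − (3)·R1: [0, 20, -4, -30, 8]
R3 ← R3 − (9/2)·R1: [0, 27, -9, -87/2, 12]
R3 ← R3 − (27/20)·R2: [0, 0, -18/5, -3, 6/5]
3 nonzero rows, so rank(B) = 3.
B has 5 columns; by rank–nullity, nullity = 5 − 3 = 2.

2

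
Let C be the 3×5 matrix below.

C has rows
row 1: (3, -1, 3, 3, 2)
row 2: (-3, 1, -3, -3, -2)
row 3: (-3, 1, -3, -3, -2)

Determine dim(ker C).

4

Row reduce to echelon form.
R2 ← R2 + R1: [0, 0, 0, 0, 0]
R3 ← R3 + R1: [0, 0, 0, 0, 0]
1 nonzero row, so rank(C) = 1.
C has 5 columns; by rank–nullity, nullity = 5 − 1 = 4.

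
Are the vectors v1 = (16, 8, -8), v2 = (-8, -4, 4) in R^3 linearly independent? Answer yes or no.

Form the matrix with these vectors as rows and row reduce.
R2 ← R2 + (1/2)·R1: [0, 0, 0]
1 nonzero row, so the 2 vectors span a space of dimension 1.
Since 1 < 2, the vectors are linearly dependent.

no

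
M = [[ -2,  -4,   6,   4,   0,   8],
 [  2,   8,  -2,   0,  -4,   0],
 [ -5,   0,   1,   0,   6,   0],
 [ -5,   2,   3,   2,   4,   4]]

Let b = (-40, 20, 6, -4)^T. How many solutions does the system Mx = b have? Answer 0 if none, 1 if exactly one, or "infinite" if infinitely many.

infinite

Row reduce the augmented matrix [M | b].
R2 ← R2 + R1: [0, 4, 4, 4, -4, 8, -20]
R3 ← R3 − (5/2)·R1: [0, 10, -14, -10, 6, -20, 106]
R4 ← R4 − (5/2)·R1: [0, 12, -12, -8, 4, -16, 96]
R3 ← R3 − (5/2)·R2: [0, 0, -24, -20, 16, -40, 156]
R4 ← R4 − (3)·R2: [0, 0, -24, -20, 16, -40, 156]
R4 ← R4 − R3: [0, 0, 0, 0, 0, 0, 0]
The echelon form has 3 nonzero rows, and every pivot lies in the first 6 columns, so rank(M) = rank([M|b]) = 3.
The system is consistent.
rank = 3 < 6 unknowns, so there are infinitely many solutions.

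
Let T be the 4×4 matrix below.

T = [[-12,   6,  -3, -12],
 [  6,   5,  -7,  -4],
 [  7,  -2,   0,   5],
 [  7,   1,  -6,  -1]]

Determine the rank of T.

3

Row reduce to echelon form.
R2 ← R2 + (1/2)·R1: [0, 8, -17/2, -10]
R3 ← R3 + (7/12)·R1: [0, 3/2, -7/4, -2]
R4 ← R4 + (7/12)·R1: [0, 9/2, -31/4, -8]
R3 ← R3 − (3/16)·R2: [0, 0, -5/32, -1/8]
R4 ← R4 − (9/16)·R2: [0, 0, -95/32, -19/8]
R4 ← R4 − (19)·R3: [0, 0, 0, 0]
Echelon form has 3 nonzero rows, so rank(T) = 3.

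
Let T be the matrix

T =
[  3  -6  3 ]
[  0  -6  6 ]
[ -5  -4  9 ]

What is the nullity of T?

1

Row reduce to echelon form.
R3 ← R3 + (5/3)·R1: [0, -14, 14]
R3 ← R3 − (7/3)·R2: [0, 0, 0]
2 nonzero rows, so rank(T) = 2.
T has 3 columns; by rank–nullity, nullity = 3 − 2 = 1.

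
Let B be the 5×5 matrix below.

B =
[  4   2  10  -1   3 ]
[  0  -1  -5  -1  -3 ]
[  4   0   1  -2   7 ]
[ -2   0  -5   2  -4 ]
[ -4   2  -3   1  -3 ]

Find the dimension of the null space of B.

0

Row reduce to echelon form.
R3 ← R3 − R1: [0, -2, -9, -1, 4]
R4 ← R4 + (1/2)·R1: [0, 1, 0, 3/2, -5/2]
R5 ← R5 + R1: [0, 4, 7, 0, 0]
R3 ← R3 − (2)·R2: [0, 0, 1, 1, 10]
R4 ← R4 + R2: [0, 0, -5, 1/2, -11/2]
R5 ← R5 + (4)·R2: [0, 0, -13, -4, -12]
R4 ← R4 + (5)·R3: [0, 0, 0, 11/2, 89/2]
R5 ← R5 + (13)·R3: [0, 0, 0, 9, 118]
R5 ← R5 − (18/11)·R4: [0, 0, 0, 0, 497/11]
5 nonzero rows, so rank(B) = 5.
B has 5 columns; by rank–nullity, nullity = 5 − 5 = 0.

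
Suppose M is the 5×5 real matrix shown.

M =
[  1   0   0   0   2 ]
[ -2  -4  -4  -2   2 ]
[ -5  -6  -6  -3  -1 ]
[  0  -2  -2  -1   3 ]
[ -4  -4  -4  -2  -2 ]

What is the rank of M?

Row reduce to echelon form.
R2 ← R2 + (2)·R1: [0, -4, -4, -2, 6]
R3 ← R3 + (5)·R1: [0, -6, -6, -3, 9]
R5 ← R5 + (4)·R1: [0, -4, -4, -2, 6]
R3 ← R3 − (3/2)·R2: [0, 0, 0, 0, 0]
R4 ← R4 − (1/2)·R2: [0, 0, 0, 0, 0]
R5 ← R5 − R2: [0, 0, 0, 0, 0]
Echelon form has 2 nonzero rows, so rank(M) = 2.

2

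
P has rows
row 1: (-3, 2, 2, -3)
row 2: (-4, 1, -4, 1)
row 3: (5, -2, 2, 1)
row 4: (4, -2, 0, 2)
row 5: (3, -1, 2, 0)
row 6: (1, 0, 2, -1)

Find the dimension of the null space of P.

2

Row reduce to echelon form.
R2 ← R2 − (4/3)·R1: [0, -5/3, -20/3, 5]
R3 ← R3 + (5/3)·R1: [0, 4/3, 16/3, -4]
R4 ← R4 + (4/3)·R1: [0, 2/3, 8/3, -2]
R5 ← R5 + R1: [0, 1, 4, -3]
R6 ← R6 + (1/3)·R1: [0, 2/3, 8/3, -2]
R3 ← R3 + (4/5)·R2: [0, 0, 0, 0]
R4 ← R4 + (2/5)·R2: [0, 0, 0, 0]
R5 ← R5 + (3/5)·R2: [0, 0, 0, 0]
R6 ← R6 + (2/5)·R2: [0, 0, 0, 0]
2 nonzero rows, so rank(P) = 2.
P has 4 columns; by rank–nullity, nullity = 4 − 2 = 2.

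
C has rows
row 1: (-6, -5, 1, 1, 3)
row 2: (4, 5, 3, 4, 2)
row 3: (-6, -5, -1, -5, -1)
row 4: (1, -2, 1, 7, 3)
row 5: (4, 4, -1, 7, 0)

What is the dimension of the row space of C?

5

Row reduce to echelon form.
R2 ← R2 + (2/3)·R1: [0, 5/3, 11/3, 14/3, 4]
R3 ← R3 − R1: [0, 0, -2, -6, -4]
R4 ← R4 + (1/6)·R1: [0, -17/6, 7/6, 43/6, 7/2]
R5 ← R5 + (2/3)·R1: [0, 2/3, -1/3, 23/3, 2]
R4 ← R4 + (17/10)·R2: [0, 0, 37/5, 151/10, 103/10]
R5 ← R5 − (2/5)·R2: [0, 0, -9/5, 29/5, 2/5]
R4 ← R4 + (37/10)·R3: [0, 0, 0, -71/10, -9/2]
R5 ← R5 − (9/10)·R3: [0, 0, 0, 56/5, 4]
R5 ← R5 + (112/71)·R4: [0, 0, 0, 0, -220/71]
Echelon form has 5 nonzero rows, so rank(C) = 5.
The row space has dimension equal to the rank: 5.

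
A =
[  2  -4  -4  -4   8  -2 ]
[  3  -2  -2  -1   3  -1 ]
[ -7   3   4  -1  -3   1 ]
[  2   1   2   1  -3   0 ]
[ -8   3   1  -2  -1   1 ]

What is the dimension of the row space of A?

4

Row reduce to echelon form.
R2 ← R2 − (3/2)·R1: [0, 4, 4, 5, -9, 2]
R3 ← R3 + (7/2)·R1: [0, -11, -10, -15, 25, -6]
R4 ← R4 − R1: [0, 5, 6, 5, -11, 2]
R5 ← R5 + (4)·R1: [0, -13, -15, -18, 31, -7]
R3 ← R3 + (11/4)·R2: [0, 0, 1, -5/4, 1/4, -1/2]
R4 ← R4 − (5/4)·R2: [0, 0, 1, -5/4, 1/4, -1/2]
R5 ← R5 + (13/4)·R2: [0, 0, -2, -7/4, 7/4, -1/2]
R4 ← R4 − R3: [0, 0, 0, 0, 0, 0]
R5 ← R5 + (2)·R3: [0, 0, 0, -17/4, 9/4, -3/2]
Swap R4 ↔ R5
Echelon form has 4 nonzero rows, so rank(A) = 4.
The row space has dimension equal to the rank: 4.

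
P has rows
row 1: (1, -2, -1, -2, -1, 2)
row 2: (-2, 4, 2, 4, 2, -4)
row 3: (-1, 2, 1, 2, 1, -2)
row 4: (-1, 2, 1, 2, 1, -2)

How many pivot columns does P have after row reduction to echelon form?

Row reduce to echelon form.
R2 ← R2 + (2)·R1: [0, 0, 0, 0, 0, 0]
R3 ← R3 + R1: [0, 0, 0, 0, 0, 0]
R4 ← R4 + R1: [0, 0, 0, 0, 0, 0]
Echelon form has 1 nonzero row, so rank(P) = 1.
Each nonzero row contributes one pivot column: 1 pivot columns.

1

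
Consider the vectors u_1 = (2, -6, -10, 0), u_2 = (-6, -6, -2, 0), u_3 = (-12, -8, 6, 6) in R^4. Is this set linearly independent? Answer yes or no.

Form the matrix with these vectors as rows and row reduce.
R2 ← R2 + (3)·R1: [0, -24, -32, 0]
R3 ← R3 + (6)·R1: [0, -44, -54, 6]
R3 ← R3 − (11/6)·R2: [0, 0, 14/3, 6]
3 nonzero rows, so the 3 vectors span a space of dimension 3.
Since 3 = 3, the vectors are linearly independent.

yes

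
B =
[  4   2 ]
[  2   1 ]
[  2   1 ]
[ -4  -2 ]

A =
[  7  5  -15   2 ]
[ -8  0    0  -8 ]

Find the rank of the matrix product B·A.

1

First compute BA:
[[ 12,  20, -60,  -8],
 [  6,  10, -30,  -4],
 [  6,  10, -30,  -4],
 [-12, -20,  60,   8]]
Now row reduce the product.
R2 ← R2 − (1/2)·R1: [0, 0, 0, 0]
R3 ← R3 − (1/2)·R1: [0, 0, 0, 0]
R4 ← R4 + R1: [0, 0, 0, 0]
1 nonzero row, so rank(BA) = 1.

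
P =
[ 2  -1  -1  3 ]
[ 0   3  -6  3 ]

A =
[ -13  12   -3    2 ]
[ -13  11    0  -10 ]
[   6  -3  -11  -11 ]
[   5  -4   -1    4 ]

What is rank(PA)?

2

First compute PA:
[[ -4,   4,   2,  37],
 [-60,  39,  63,  48]]
Now row reduce the product.
R2 ← R2 − (15)·R1: [0, -21, 33, -507]
2 nonzero rows, so rank(PA) = 2.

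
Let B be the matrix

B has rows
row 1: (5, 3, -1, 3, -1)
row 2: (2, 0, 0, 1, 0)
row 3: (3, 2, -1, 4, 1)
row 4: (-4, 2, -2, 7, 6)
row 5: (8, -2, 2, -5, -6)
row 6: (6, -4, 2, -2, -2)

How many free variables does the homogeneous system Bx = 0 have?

2

Row reduce to echelon form.
R2 ← R2 − (2/5)·R1: [0, -6/5, 2/5, -1/5, 2/5]
R3 ← R3 − (3/5)·R1: [0, 1/5, -2/5, 11/5, 8/5]
R4 ← R4 + (4/5)·R1: [0, 22/5, -14/5, 47/5, 26/5]
R5 ← R5 − (8/5)·R1: [0, -34/5, 18/5, -49/5, -22/5]
R6 ← R6 − (6/5)·R1: [0, -38/5, 16/5, -28/5, -4/5]
R3 ← R3 + (1/6)·R2: [0, 0, -1/3, 13/6, 5/3]
R4 ← R4 + (11/3)·R2: [0, 0, -4/3, 26/3, 20/3]
R5 ← R5 − (17/3)·R2: [0, 0, 4/3, -26/3, -20/3]
R6 ← R6 − (19/3)·R2: [0, 0, 2/3, -13/3, -10/3]
R4 ← R4 − (4)·R3: [0, 0, 0, 0, 0]
R5 ← R5 + (4)·R3: [0, 0, 0, 0, 0]
R6 ← R6 + (2)·R3: [0, 0, 0, 0, 0]
3 nonzero rows, so rank(B) = 3.
B has 5 columns; by rank–nullity, nullity = 5 − 3 = 2.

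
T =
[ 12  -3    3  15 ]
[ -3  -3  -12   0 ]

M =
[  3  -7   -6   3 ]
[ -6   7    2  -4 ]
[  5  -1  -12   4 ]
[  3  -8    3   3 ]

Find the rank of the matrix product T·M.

2

First compute TM:
[[114, -228, -69, 105],
 [-51,  12, 156, -45]]
Now row reduce the product.
R2 ← R2 + (17/38)·R1: [0, -90, 4755/38, 75/38]
2 nonzero rows, so rank(TM) = 2.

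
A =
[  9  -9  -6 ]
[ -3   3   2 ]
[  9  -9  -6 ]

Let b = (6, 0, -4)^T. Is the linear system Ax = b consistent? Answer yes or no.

no

Row reduce the augmented matrix [A | b].
R2 ← R2 + (1/3)·R1: [0, 0, 0, 2]
R3 ← R3 − R1: [0, 0, 0, -10]
R3 ← R3 + (5)·R2: [0, 0, 0, 0]
The echelon form has 2 nonzero rows; the last pivot sits in the augmented column, so rank(A) = 1 but rank([A|b]) = 2.
Since the ranks differ, the system is inconsistent.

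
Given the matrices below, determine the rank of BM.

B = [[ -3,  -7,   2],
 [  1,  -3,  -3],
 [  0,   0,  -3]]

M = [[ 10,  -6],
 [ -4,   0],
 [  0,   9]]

2

First compute BM:
[[ -2,  36],
 [ 22, -33],
 [  0, -27]]
Now row reduce the product.
R2 ← R2 + (11)·R1: [0, 363]
R3 ← R3 + (9/121)·R2: [0, 0]
2 nonzero rows, so rank(BM) = 2.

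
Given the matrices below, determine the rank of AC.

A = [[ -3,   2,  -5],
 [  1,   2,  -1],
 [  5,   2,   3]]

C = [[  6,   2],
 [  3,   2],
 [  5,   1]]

First compute AC:
[[-37,  -7],
 [  7,   5],
 [ 51,  17]]
Now row reduce the product.
R2 ← R2 + (7/37)·R1: [0, 136/37]
R3 ← R3 + (51/37)·R1: [0, 272/37]
R3 ← R3 − (2)·R2: [0, 0]
2 nonzero rows, so rank(AC) = 2.

2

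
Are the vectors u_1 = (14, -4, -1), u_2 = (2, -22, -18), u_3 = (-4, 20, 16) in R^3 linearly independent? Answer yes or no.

Form the matrix with these vectors as rows and row reduce.
R2 ← R2 − (1/7)·R1: [0, -150/7, -125/7]
R3 ← R3 + (2/7)·R1: [0, 132/7, 110/7]
R3 ← R3 + (22/25)·R2: [0, 0, 0]
2 nonzero rows, so the 3 vectors span a space of dimension 2.
Since 2 < 3, the vectors are linearly dependent.

no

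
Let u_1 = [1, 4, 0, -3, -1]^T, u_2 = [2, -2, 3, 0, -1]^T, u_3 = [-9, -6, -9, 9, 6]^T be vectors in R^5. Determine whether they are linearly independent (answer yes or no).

no

Form the matrix with these vectors as rows and row reduce.
R2 ← R2 − (2)·R1: [0, -10, 3, 6, 1]
R3 ← R3 + (9)·R1: [0, 30, -9, -18, -3]
R3 ← R3 + (3)·R2: [0, 0, 0, 0, 0]
2 nonzero rows, so the 3 vectors span a space of dimension 2.
Since 2 < 3, the vectors are linearly dependent.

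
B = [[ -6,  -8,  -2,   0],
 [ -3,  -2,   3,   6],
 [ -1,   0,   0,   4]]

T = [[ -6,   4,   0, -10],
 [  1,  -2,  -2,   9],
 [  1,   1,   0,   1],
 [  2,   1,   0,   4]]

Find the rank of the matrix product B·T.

First compute BT:
[[ 26, -10,  16, -14],
 [ 31,   1,   4,  39],
 [ 14,   0,   0,  26]]
Now row reduce the product.
R2 ← R2 − (31/26)·R1: [0, 168/13, -196/13, 724/13]
R3 ← R3 − (7/13)·R1: [0, 70/13, -112/13, 436/13]
R3 ← R3 − (5/12)·R2: [0, 0, -7/3, 31/3]
3 nonzero rows, so rank(BT) = 3.

3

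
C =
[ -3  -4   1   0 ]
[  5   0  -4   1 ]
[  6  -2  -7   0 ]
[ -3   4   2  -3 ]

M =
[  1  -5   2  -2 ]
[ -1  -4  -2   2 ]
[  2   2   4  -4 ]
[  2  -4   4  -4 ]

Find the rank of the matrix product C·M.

2

First compute CM:
[[  3,  33,   6,  -6],
 [ -1, -37,  -2,   2],
 [ -6, -36, -12,  12],
 [ -9,  15, -18,  18]]
Now row reduce the product.
R2 ← R2 + (1/3)·R1: [0, -26, 0, 0]
R3 ← R3 + (2)·R1: [0, 30, 0, 0]
R4 ← R4 + (3)·R1: [0, 114, 0, 0]
R3 ← R3 + (15/13)·R2: [0, 0, 0, 0]
R4 ← R4 + (57/13)·R2: [0, 0, 0, 0]
2 nonzero rows, so rank(CM) = 2.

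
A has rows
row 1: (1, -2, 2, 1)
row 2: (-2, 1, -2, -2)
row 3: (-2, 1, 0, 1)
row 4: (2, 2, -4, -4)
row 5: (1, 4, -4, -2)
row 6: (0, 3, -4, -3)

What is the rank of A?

Row reduce to echelon form.
R2 ← R2 + (2)·R1: [0, -3, 2, 0]
R3 ← R3 + (2)·R1: [0, -3, 4, 3]
R4 ← R4 − (2)·R1: [0, 6, -8, -6]
R5 ← R5 − R1: [0, 6, -6, -3]
R3 ← R3 − R2: [0, 0, 2, 3]
R4 ← R4 + (2)·R2: [0, 0, -4, -6]
R5 ← R5 + (2)·R2: [0, 0, -2, -3]
R6 ← R6 + R2: [0, 0, -2, -3]
R4 ← R4 + (2)·R3: [0, 0, 0, 0]
R5 ← R5 + R3: [0, 0, 0, 0]
R6 ← R6 + R3: [0, 0, 0, 0]
Echelon form has 3 nonzero rows, so rank(A) = 3.

3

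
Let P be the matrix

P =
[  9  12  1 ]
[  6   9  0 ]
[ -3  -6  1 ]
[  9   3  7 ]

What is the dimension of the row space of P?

2

Row reduce to echelon form.
R2 ← R2 − (2/3)·R1: [0, 1, -2/3]
R3 ← R3 + (1/3)·R1: [0, -2, 4/3]
R4 ← R4 − R1: [0, -9, 6]
R3 ← R3 + (2)·R2: [0, 0, 0]
R4 ← R4 + (9)·R2: [0, 0, 0]
Echelon form has 2 nonzero rows, so rank(P) = 2.
The row space has dimension equal to the rank: 2.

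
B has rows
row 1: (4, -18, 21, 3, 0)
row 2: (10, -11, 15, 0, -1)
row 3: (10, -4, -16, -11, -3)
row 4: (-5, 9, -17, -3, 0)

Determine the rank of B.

Row reduce to echelon form.
R2 ← R2 − (5/2)·R1: [0, 34, -75/2, -15/2, -1]
R3 ← R3 − (5/2)·R1: [0, 41, -137/2, -37/2, -3]
R4 ← R4 + (5/4)·R1: [0, -27/2, 37/4, 3/4, 0]
R3 ← R3 − (41/34)·R2: [0, 0, -1583/68, -643/68, -61/34]
R4 ← R4 + (27/68)·R2: [0, 0, -767/136, -303/136, -27/68]
R4 ← R4 − (767/3166)·R3: [0, 0, 0, 199/3166, 119/3166]
Echelon form has 4 nonzero rows, so rank(B) = 4.

4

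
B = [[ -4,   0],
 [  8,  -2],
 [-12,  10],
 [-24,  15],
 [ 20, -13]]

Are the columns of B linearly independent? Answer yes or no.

Row reduce B to echelon form.
R2 ← R2 + (2)·R1: [0, -2]
R3 ← R3 − (3)·R1: [0, 10]
R4 ← R4 − (6)·R1: [0, 15]
R5 ← R5 + (5)·R1: [0, -13]
R3 ← R3 + (5)·R2: [0, 0]
R4 ← R4 + (15/2)·R2: [0, 0]
R5 ← R5 − (13/2)·R2: [0, 0]
2 pivots among 2 columns.
Every column is a pivot column, so the columns are linearly independent.

yes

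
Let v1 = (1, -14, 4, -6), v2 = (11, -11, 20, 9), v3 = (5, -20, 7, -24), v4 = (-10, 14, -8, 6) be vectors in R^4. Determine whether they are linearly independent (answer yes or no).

yes

Form the matrix with these vectors as rows and row reduce.
R2 ← R2 − (11)·R1: [0, 143, -24, 75]
R3 ← R3 − (5)·R1: [0, 50, -13, 6]
R4 ← R4 + (10)·R1: [0, -126, 32, -54]
R3 ← R3 − (50/143)·R2: [0, 0, -659/143, -2892/143]
R4 ← R4 + (126/143)·R2: [0, 0, 1552/143, 1728/143]
R4 ← R4 + (1552/659)·R3: [0, 0, 0, -23424/659]
4 nonzero rows, so the 4 vectors span a space of dimension 4.
Since 4 = 4, the vectors are linearly independent.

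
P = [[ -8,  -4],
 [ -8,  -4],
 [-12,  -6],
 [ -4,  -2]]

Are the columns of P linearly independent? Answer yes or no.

no

Row reduce P to echelon form.
R2 ← R2 − R1: [0, 0]
R3 ← R3 − (3/2)·R1: [0, 0]
R4 ← R4 − (1/2)·R1: [0, 0]
1 pivot among 2 columns.
Only 1 < 2 pivot columns, so the columns are linearly dependent.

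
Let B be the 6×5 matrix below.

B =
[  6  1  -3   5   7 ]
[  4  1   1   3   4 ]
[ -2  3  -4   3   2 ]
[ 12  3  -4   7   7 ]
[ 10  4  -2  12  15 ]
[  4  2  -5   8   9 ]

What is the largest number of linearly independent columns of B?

5

Row reduce to echelon form.
R2 ← R2 − (2/3)·R1: [0, 1/3, 3, -1/3, -2/3]
R3 ← R3 + (1/3)·R1: [0, 10/3, -5, 14/3, 13/3]
R4 ← R4 − (2)·R1: [0, 1, 2, -3, -7]
R5 ← R5 − (5/3)·R1: [0, 7/3, 3, 11/3, 10/3]
R6 ← R6 − (2/3)·R1: [0, 4/3, -3, 14/3, 13/3]
R3 ← R3 − (10)·R2: [0, 0, -35, 8, 11]
R4 ← R4 − (3)·R2: [0, 0, -7, -2, -5]
R5 ← R5 − (7)·R2: [0, 0, -18, 6, 8]
R6 ← R6 − (4)·R2: [0, 0, -15, 6, 7]
R4 ← R4 − (1/5)·R3: [0, 0, 0, -18/5, -36/5]
R5 ← R5 − (18/35)·R3: [0, 0, 0, 66/35, 82/35]
R6 ← R6 − (3/7)·R3: [0, 0, 0, 18/7, 16/7]
R5 ← R5 + (11/21)·R4: [0, 0, 0, 0, -10/7]
R6 ← R6 + (5/7)·R4: [0, 0, 0, 0, -20/7]
R6 ← R6 − (2)·R5: [0, 0, 0, 0, 0]
Echelon form has 5 nonzero rows, so rank(B) = 5.
The rank gives the maximum number of linearly independent columns: 5.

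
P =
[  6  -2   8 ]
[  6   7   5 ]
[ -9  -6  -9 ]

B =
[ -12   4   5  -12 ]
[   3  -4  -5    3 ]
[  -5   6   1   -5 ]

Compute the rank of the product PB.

First compute PB:
[[-118,  80,  48, -118],
 [-76,  26,   0, -76],
 [135, -66, -24, 135]]
Now row reduce the product.
R2 ← R2 − (38/59)·R1: [0, -1506/59, -1824/59, 0]
R3 ← R3 + (135/118)·R1: [0, 1506/59, 1824/59, 0]
R3 ← R3 + R2: [0, 0, 0, 0]
2 nonzero rows, so rank(PB) = 2.

2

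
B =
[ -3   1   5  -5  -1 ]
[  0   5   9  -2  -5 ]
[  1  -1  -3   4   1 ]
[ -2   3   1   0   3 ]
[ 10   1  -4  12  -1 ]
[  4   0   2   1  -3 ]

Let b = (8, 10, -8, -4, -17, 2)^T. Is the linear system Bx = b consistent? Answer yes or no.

yes

Row reduce the augmented matrix [B | b].
R3 ← R3 + (1/3)·R1: [0, -2/3, -4/3, 7/3, 2/3, -16/3]
R4 ← R4 − (2/3)·R1: [0, 7/3, -7/3, 10/3, 11/3, -28/3]
R5 ← R5 + (10/3)·R1: [0, 13/3, 38/3, -14/3, -13/3, 29/3]
R6 ← R6 + (4/3)·R1: [0, 4/3, 26/3, -17/3, -13/3, 38/3]
R3 ← R3 + (2/15)·R2: [0, 0, -2/15, 31/15, 0, -4]
R4 ← R4 − (7/15)·R2: [0, 0, -98/15, 64/15, 6, -14]
R5 ← R5 − (13/15)·R2: [0, 0, 73/15, -44/15, 0, 1]
R6 ← R6 − (4/15)·R2: [0, 0, 94/15, -77/15, -3, 10]
R4 ← R4 − (49)·R3: [0, 0, 0, -97, 6, 182]
R5 ← R5 + (73/2)·R3: [0, 0, 0, 145/2, 0, -145]
R6 ← R6 + (47)·R3: [0, 0, 0, 92, -3, -178]
R5 ← R5 + (145/194)·R4: [0, 0, 0, 0, 435/97, -870/97]
R6 ← R6 + (92/97)·R4: [0, 0, 0, 0, 261/97, -522/97]
R6 ← R6 − (3/5)·R5: [0, 0, 0, 0, 0, 0]
The echelon form has 5 nonzero rows, and every pivot lies in the first 5 columns, so rank(B) = rank([B|b]) = 5.
The system is consistent.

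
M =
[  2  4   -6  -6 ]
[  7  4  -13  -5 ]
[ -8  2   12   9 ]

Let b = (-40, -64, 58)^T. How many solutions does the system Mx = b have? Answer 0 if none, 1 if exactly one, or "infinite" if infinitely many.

infinite

Row reduce the augmented matrix [M | b].
R2 ← R2 − (7/2)·R1: [0, -10, 8, 16, 76]
R3 ← R3 + (4)·R1: [0, 18, -12, -15, -102]
R3 ← R3 + (9/5)·R2: [0, 0, 12/5, 69/5, 174/5]
The echelon form has 3 nonzero rows, and every pivot lies in the first 4 columns, so rank(M) = rank([M|b]) = 3.
The system is consistent.
rank = 3 < 4 unknowns, so there are infinitely many solutions.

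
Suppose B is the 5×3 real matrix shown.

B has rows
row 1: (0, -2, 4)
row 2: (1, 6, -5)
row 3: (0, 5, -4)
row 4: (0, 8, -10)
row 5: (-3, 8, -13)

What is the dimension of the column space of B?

3

Row reduce to echelon form.
Swap R1 ↔ R2
R5 ← R5 + (3)·R1: [0, 26, -28]
R3 ← R3 + (5/2)·R2: [0, 0, 6]
R4 ← R4 + (4)·R2: [0, 0, 6]
R5 ← R5 + (13)·R2: [0, 0, 24]
R4 ← R4 − R3: [0, 0, 0]
R5 ← R5 − (4)·R3: [0, 0, 0]
Echelon form has 3 nonzero rows, so rank(B) = 3.
The column space has dimension equal to the rank: 3.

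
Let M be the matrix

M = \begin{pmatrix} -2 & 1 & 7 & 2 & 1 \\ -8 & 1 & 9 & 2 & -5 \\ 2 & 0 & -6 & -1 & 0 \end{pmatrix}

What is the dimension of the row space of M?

3

Row reduce to echelon form.
R2 ← R2 − (4)·R1: [0, -3, -19, -6, -9]
R3 ← R3 + R1: [0, 1, 1, 1, 1]
R3 ← R3 + (1/3)·R2: [0, 0, -16/3, -1, -2]
Echelon form has 3 nonzero rows, so rank(M) = 3.
The row space has dimension equal to the rank: 3.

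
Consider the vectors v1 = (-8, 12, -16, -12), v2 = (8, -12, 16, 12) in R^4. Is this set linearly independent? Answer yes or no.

Form the matrix with these vectors as rows and row reduce.
R2 ← R2 + R1: [0, 0, 0, 0]
1 nonzero row, so the 2 vectors span a space of dimension 1.
Since 1 < 2, the vectors are linearly dependent.

no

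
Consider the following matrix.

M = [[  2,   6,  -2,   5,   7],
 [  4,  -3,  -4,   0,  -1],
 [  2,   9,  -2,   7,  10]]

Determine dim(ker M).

3

Row reduce to echelon form.
R2 ← R2 − (2)·R1: [0, -15, 0, -10, -15]
R3 ← R3 − R1: [0, 3, 0, 2, 3]
R3 ← R3 + (1/5)·R2: [0, 0, 0, 0, 0]
2 nonzero rows, so rank(M) = 2.
M has 5 columns; by rank–nullity, nullity = 5 − 2 = 3.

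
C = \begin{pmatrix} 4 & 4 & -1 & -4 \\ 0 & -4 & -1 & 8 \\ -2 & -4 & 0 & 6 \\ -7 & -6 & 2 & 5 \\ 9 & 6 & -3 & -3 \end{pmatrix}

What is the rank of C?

Row reduce to echelon form.
R3 ← R3 + (1/2)·R1: [0, -2, -1/2, 4]
R4 ← R4 + (7/4)·R1: [0, 1, 1/4, -2]
R5 ← R5 − (9/4)·R1: [0, -3, -3/4, 6]
R3 ← R3 − (1/2)·R2: [0, 0, 0, 0]
R4 ← R4 + (1/4)·R2: [0, 0, 0, 0]
R5 ← R5 − (3/4)·R2: [0, 0, 0, 0]
Echelon form has 2 nonzero rows, so rank(C) = 2.

2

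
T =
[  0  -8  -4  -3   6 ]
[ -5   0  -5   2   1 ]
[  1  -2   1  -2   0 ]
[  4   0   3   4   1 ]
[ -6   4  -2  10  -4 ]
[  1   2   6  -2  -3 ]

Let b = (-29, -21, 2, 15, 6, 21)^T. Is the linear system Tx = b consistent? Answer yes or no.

yes

Row reduce the augmented matrix [T | b].
Swap R1 ↔ R2
R3 ← R3 + (1/5)·R1: [0, -2, 0, -8/5, 1/5, -11/5]
R4 ← R4 + (4/5)·R1: [0, 0, -1, 28/5, 9/5, -9/5]
R5 ← R5 − (6/5)·R1: [0, 4, 4, 38/5, -26/5, 156/5]
R6 ← R6 + (1/5)·R1: [0, 2, 5, -8/5, -14/5, 84/5]
R3 ← R3 − (1/4)·R2: [0, 0, 1, -17/20, -13/10, 101/20]
R5 ← R5 + (1/2)·R2: [0, 0, 2, 61/10, -11/5, 167/10]
R6 ← R6 + (1/4)·R2: [0, 0, 4, -47/20, -13/10, 191/20]
R4 ← R4 + R3: [0, 0, 0, 19/4, 1/2, 13/4]
R5 ← R5 − (2)·R3: [0, 0, 0, 39/5, 2/5, 33/5]
R6 ← R6 − (4)·R3: [0, 0, 0, 21/20, 39/10, -213/20]
R5 ← R5 − (156/95)·R4: [0, 0, 0, 0, -8/19, 24/19]
R6 ← R6 − (21/95)·R4: [0, 0, 0, 0, 72/19, -216/19]
R6 ← R6 + (9)·R5: [0, 0, 0, 0, 0, 0]
The echelon form has 5 nonzero rows, and every pivot lies in the first 5 columns, so rank(T) = rank([T|b]) = 5.
The system is consistent.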